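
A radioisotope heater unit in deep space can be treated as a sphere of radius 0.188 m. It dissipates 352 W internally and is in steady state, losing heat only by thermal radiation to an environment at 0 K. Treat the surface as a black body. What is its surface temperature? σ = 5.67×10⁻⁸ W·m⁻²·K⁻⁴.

T ≈ 344 K

Steady state: internal power = radiated power, P = εσA T⁴.
Radiating area A = 4πr² = 0.4441 m².
T⁴ = P/(εσA) = 352/(1.0·5.67×10⁻⁸·0.4441) = 1.398×10¹⁰ K⁴.
T = (1.398×10¹⁰)^(1/4).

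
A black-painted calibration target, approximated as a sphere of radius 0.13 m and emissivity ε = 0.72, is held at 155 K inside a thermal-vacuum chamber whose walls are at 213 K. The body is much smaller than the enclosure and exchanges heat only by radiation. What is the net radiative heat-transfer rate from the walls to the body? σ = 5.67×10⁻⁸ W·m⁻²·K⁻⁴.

P_net ≈ 12.8 W

For a small grey body in a large enclosure: P_net = εσA(T_body⁴ − T_wall⁴).
A = 4πr² = 0.2124 m²; T_body⁴ − T_wall⁴ = 5.772×10⁸ − 2.058×10⁹ = -1.481×10⁹ K⁴.
|P_net| = 0.72·5.67×10⁻⁸·0.2124·1.481×10⁹.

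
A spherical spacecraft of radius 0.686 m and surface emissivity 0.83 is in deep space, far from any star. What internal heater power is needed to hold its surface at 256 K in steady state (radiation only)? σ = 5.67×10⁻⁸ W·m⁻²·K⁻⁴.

P = εσ·4πr²·T⁴.
4πr² = 5.914 m²; T⁴ = 4.295×10⁹ K⁴.
P = 0.83·5.67×10⁻⁸·5.914·4.295×10⁹.

P ≈ 1200 W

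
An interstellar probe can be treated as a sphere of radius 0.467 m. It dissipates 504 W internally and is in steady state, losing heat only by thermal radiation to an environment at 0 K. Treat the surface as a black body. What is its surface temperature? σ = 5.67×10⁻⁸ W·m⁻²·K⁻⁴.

Steady state: internal power = radiated power, P = εσA T⁴.
Radiating area A = 4πr² = 2.741 m².
T⁴ = P/(εσA) = 504/(1.0·5.67×10⁻⁸·2.741) = 3.243×10⁹ K⁴.
T = (3.243×10⁹)^(1/4).

T ≈ 239 K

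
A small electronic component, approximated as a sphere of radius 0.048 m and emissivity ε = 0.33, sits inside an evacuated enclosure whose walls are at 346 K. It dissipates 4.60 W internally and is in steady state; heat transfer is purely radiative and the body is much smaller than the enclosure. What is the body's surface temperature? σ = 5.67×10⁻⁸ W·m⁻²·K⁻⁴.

T ≈ 389 K

For a small grey body in a large enclosure, net radiated power = εσA(T⁴ − T_w⁴).
Steady state: P = εσA(T⁴ − T_w⁴) with A = 4πr² = 0.02895 m².
T⁴ = P/(εσA) + T_w⁴ = 4.60/(0.33·5.67×10⁻⁸·0.02895) + (346)⁴
    = 8.491×10⁹ + 1.433×10¹⁰ = 2.282×10¹⁰ K⁴.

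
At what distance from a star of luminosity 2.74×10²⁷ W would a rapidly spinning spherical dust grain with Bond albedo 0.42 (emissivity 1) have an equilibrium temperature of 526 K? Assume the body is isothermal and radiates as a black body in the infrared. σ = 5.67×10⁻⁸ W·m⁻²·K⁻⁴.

d ≈ 8.53×10¹⁰ m

For an isothermal black-emitting sphere, (1−a)S·πr² = σ·4πr²·T⁴ ⇒ S = 4σT⁴/(1−a).
S = 4·5.67×10⁻⁸·(526)⁴/0.580 = 29930 W/m².
Flux falls as S = L/(4πd²), so d = √(L/(4πS)) = √(2.74×10²⁷/(4π·29930)).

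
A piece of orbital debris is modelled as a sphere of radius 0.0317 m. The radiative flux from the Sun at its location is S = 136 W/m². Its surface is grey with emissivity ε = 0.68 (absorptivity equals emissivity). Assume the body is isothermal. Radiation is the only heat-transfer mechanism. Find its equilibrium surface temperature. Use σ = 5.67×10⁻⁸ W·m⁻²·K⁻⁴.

T ≈ 156 K

At equilibrium, absorbed power = emitted power.
Absorbing cross-section = πr² = 0.003157 m²; emitting surface = 4πr² = 0.01263 m² (ratio 4).
εS·A_cross = εσ·A_surf·T⁴  ⇒  T⁴ = S/(4σ)   (ε cancels).
T⁴ = 136/(4·5.67×10⁻⁸) = 5.996×10⁸ K⁴.
T = (5.996×10⁸)^(1/4).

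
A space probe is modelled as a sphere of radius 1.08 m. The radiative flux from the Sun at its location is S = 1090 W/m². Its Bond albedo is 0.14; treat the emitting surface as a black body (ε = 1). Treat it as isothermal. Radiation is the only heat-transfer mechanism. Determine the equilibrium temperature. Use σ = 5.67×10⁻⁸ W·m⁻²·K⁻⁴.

T ≈ 254 K

At equilibrium, absorbed power = emitted power.
Absorbing cross-section = πr² = 3.664 m²; emitting surface = 4πr² = 14.66 m² (ratio 4).
(1−a)S·A_cross = εσ·A_surf·T⁴  ⇒  T⁴ = (1−a)S/(4σ).
T⁴ = 0.860·1090/(4·5.67×10⁻⁸) = 4.133×10⁹ K⁴.
T = (4.133×10⁹)^(1/4).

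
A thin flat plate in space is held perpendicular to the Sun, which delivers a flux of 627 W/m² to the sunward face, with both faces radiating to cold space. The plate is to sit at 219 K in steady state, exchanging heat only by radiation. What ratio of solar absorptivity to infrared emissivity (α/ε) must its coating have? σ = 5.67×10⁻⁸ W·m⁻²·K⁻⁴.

α/ε ≈ 0.416

Balance: αS·A = εσ·2A·T⁴ ⇒ α/ε = 2σT⁴/S.
α/ε = 2·5.67×10⁻⁸·(219)⁴/627 = 2·5.67×10⁻⁸·2.300×10⁹/627.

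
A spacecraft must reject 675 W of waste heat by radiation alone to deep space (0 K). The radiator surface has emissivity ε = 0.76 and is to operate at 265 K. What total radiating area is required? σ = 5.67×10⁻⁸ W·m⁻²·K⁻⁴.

A ≈ 3.18 m²

P = εσA T⁴ ⇒ A = P/(εσT⁴).
T⁴ = 4.932×10⁹ K⁴.
A = 675/(0.76 × 5.67×10⁻⁸ × 4.932×10⁹).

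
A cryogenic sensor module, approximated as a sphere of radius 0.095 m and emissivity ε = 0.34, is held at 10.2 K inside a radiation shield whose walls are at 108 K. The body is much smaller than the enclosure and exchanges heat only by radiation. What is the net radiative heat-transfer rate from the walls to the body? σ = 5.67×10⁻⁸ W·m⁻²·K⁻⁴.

For a small grey body in a large enclosure: P_net = εσA(T_body⁴ − T_wall⁴).
A = 4πr² = 0.1134 m²; T_body⁴ − T_wall⁴ = 10820 − 1.360×10⁸ = -1.360×10⁸ K⁴.
|P_net| = 0.34·5.67×10⁻⁸·0.1134·1.360×10⁸.

P_net ≈ 0.297 W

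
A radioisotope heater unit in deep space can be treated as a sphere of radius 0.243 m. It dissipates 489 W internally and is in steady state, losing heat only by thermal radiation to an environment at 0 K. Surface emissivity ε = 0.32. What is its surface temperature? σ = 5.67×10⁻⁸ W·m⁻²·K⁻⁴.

Steady state: internal power = radiated power, P = εσA T⁴.
Radiating area A = 4πr² = 0.7420 m².
T⁴ = P/(εσA) = 489/(0.32·5.67×10⁻⁸·0.7420) = 3.632×10¹⁰ K⁴.
T = (3.632×10¹⁰)^(1/4).

T ≈ 437 K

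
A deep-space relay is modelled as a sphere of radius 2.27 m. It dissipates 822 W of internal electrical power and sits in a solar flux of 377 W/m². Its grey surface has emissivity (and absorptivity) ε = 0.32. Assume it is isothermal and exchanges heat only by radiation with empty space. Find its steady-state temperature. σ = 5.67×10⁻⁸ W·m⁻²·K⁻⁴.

T ≈ 220 K

At steady state, absorbed solar power + internal power = radiated power.
Absorbed: α·S·A_cross = 0.32·377·16.19 = 1953 W (cross-section πr²).
Total input = 1953 + 822 = 2775 W.
Radiated: εσ·A_surf·T⁴ with A_surf = 4πr² = 64.75 m².
T⁴ = 2775/(0.32·5.67×10⁻⁸·64.75) = 2.362×10⁹ K⁴.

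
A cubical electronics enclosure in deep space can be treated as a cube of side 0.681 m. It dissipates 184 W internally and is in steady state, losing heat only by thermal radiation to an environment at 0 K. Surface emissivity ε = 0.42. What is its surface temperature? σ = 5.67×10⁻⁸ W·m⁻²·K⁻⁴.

T ≈ 230 K

Steady state: internal power = radiated power, P = εσA T⁴.
Radiating area A = 6L² = 2.783 m².
T⁴ = P/(εσA) = 184/(0.42·5.67×10⁻⁸·2.783) = 2.777×10⁹ K⁴.
T = (2.777×10⁹)^(1/4).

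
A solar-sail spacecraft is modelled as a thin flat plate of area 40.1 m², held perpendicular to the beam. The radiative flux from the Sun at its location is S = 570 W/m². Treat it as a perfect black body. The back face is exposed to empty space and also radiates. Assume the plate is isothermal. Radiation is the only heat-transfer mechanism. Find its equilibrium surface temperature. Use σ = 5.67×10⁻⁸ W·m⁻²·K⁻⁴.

At equilibrium, absorbed power = emitted power.
Absorbing cross-section = A = 40.10 m²; emitting surface = 2A = 80.20 m² (ratio 2).
S·A_cross = εσ·A_surf·T⁴  ⇒  T⁴ = S/(2σ).
T⁴ = 1.00·570/(2·5.67×10⁻⁸) = 5.026×10⁹ K⁴.
T = (5.026×10⁹)^(1/4).

T ≈ 266 K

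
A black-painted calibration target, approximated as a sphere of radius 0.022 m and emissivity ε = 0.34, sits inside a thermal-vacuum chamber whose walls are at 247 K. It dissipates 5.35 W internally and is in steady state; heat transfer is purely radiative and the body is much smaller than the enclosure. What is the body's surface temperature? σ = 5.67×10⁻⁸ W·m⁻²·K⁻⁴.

For a small grey body in a large enclosure, net radiated power = εσA(T⁴ − T_w⁴).
Steady state: P = εσA(T⁴ − T_w⁴) with A = 4πr² = 0.006082 m².
T⁴ = P/(εσA) + T_w⁴ = 5.35/(0.34·5.67×10⁻⁸·0.006082) + (247)⁴
    = 4.563×10¹⁰ + 3.722×10⁹ = 4.935×10¹⁰ K⁴.

T ≈ 471 K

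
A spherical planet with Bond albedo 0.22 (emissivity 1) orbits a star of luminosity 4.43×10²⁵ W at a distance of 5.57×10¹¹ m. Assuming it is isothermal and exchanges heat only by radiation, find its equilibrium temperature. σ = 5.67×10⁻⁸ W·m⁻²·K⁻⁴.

T ≈ 79.1 K

First find the stellar flux at distance d: S = L/(4πd²) = 4.43×10²⁵/(4π·(5.57×10¹¹)²) = 11.36 W/m².
For an isothermal sphere, absorbed (1−a)S·πr² = emitted σ·4πr²·T⁴, so T⁴ = (1−a)S/(4σ).
T⁴ = 0.780·11.36/(4·5.67×10⁻⁸) = 3.908×10⁷ K⁴.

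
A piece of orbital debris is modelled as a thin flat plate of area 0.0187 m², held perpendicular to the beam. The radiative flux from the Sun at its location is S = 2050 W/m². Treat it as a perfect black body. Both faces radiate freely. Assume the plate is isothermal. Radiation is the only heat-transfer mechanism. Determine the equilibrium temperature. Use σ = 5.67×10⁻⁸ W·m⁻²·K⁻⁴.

T ≈ 367 K

At equilibrium, absorbed power = emitted power.
Absorbing cross-section = A = 0.01870 m²; emitting surface = 2A = 0.03740 m² (ratio 2).
S·A_cross = εσ·A_surf·T⁴  ⇒  T⁴ = S/(2σ).
T⁴ = 1.00·2050/(2·5.67×10⁻⁸) = 1.808×10¹⁰ K⁴.
T = (1.808×10¹⁰)^(1/4).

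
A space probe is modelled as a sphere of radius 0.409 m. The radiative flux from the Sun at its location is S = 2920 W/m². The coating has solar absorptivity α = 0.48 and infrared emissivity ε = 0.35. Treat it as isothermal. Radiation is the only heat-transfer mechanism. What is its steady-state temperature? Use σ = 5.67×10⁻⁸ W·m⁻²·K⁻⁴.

T ≈ 365 K

At equilibrium, absorbed power = emitted power.
Absorbing cross-section = πr² = 0.5255 m²; emitting surface = 4πr² = 2.102 m² (ratio 4).
αS·A_cross = εσ·A_surf·T⁴  ⇒  T⁴ = αS/(ε·4σ).
T⁴ = 0.480·2920/(0.35·4·5.67×10⁻⁸) = 1.766×10¹⁰ K⁴.
T = (1.766×10¹⁰)^(1/4).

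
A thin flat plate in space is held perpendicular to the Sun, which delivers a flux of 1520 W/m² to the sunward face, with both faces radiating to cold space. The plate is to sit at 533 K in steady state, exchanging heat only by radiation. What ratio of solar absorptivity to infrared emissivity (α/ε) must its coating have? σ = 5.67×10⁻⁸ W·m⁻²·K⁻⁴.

α/ε ≈ 6.02

Balance: αS·A = εσ·2A·T⁴ ⇒ α/ε = 2σT⁴/S.
α/ε = 2·5.67×10⁻⁸·(533)⁴/1520 = 2·5.67×10⁻⁸·8.071×10¹⁰/1520.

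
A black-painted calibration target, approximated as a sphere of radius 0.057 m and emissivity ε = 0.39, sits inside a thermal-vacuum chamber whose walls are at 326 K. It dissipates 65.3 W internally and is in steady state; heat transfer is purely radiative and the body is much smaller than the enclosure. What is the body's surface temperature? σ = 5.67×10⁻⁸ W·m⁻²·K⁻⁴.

For a small grey body in a large enclosure, net radiated power = εσA(T⁴ − T_w⁴).
Steady state: P = εσA(T⁴ − T_w⁴) with A = 4πr² = 0.04083 m².
T⁴ = P/(εσA) + T_w⁴ = 65.3/(0.39·5.67×10⁻⁸·0.04083) + (326)⁴
    = 7.233×10¹⁰ + 1.129×10¹⁰ = 8.362×10¹⁰ K⁴.

T ≈ 538 K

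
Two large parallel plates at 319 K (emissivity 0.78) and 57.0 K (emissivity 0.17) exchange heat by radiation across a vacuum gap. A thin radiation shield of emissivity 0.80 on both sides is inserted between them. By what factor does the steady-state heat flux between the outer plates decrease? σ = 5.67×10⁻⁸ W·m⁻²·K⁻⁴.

Without shield: q₀ = σΔ(T⁴)/(1/ε₁+1/ε₂−1) with denominator 6.164.
With shield the two gaps are in series; the resistances add: (1/ε₁+1/ε_s−1)+(1/ε_s+1/ε₂−1) = 1.532+6.132 = 7.664.
Heat-flux ratio q₀/q = 7.664/6.164.

factor ≈ 1.24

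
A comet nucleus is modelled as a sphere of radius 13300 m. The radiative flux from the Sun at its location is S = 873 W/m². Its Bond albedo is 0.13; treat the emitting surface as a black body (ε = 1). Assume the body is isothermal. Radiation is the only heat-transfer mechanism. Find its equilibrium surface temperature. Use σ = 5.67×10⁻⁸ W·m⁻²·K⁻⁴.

At equilibrium, absorbed power = emitted power.
Absorbing cross-section = πr² = 5.557×10⁸ m²; emitting surface = 4πr² = 2.223×10⁹ m² (ratio 4).
(1−a)S·A_cross = εσ·A_surf·T⁴  ⇒  T⁴ = (1−a)S/(4σ).
T⁴ = 0.870·873/(4·5.67×10⁻⁸) = 3.349×10⁹ K⁴.
T = (3.349×10⁹)^(1/4).

T ≈ 241 K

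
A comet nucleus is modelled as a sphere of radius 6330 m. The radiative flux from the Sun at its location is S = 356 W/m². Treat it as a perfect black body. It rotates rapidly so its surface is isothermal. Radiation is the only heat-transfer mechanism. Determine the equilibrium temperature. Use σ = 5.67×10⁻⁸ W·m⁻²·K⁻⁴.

At equilibrium, absorbed power = emitted power.
Absorbing cross-section = πr² = 1.259×10⁸ m²; emitting surface = 4πr² = 5.035×10⁸ m² (ratio 4).
S·A_cross = εσ·A_surf·T⁴  ⇒  T⁴ = S/(4σ).
T⁴ = 1.00·356/(4·5.67×10⁻⁸) = 1.570×10⁹ K⁴.
T = (1.570×10⁹)^(1/4).

T ≈ 199 K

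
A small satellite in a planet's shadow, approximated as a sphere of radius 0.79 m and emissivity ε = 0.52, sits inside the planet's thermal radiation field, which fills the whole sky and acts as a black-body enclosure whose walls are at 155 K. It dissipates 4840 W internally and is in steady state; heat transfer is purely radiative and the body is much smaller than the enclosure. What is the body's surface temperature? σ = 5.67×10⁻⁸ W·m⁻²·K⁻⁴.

T ≈ 383 K

For a small grey body in a large enclosure, net radiated power = εσA(T⁴ − T_w⁴).
Steady state: P = εσA(T⁴ − T_w⁴) with A = 4πr² = 7.843 m².
T⁴ = P/(εσA) + T_w⁴ = 4840/(0.52·5.67×10⁻⁸·7.843) + (155)⁴
    = 2.093×10¹⁰ + 5.772×10⁸ = 2.151×10¹⁰ K⁴.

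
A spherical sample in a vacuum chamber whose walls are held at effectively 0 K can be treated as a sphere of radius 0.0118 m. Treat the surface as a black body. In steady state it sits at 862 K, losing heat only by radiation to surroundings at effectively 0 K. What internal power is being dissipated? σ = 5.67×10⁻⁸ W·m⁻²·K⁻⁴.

Steady state: P = εσA T⁴.
A = 4πr² = 0.001750 m²; T⁴ = (862)⁴ = 5.521×10¹¹ K⁴.
P = 1.0 × 5.67×10⁻⁸ × 0.001750 × 5.521×10¹¹.

P ≈ 54.8 W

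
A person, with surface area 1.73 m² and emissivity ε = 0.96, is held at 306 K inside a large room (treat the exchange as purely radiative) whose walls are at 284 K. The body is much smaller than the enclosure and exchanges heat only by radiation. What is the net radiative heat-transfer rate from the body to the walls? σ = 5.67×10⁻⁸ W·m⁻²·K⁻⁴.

P_net ≈ 213 W

For a small grey body in a large enclosure: P_net = εσA(T_body⁴ − T_wall⁴).
A = 1.73 m²; T_body⁴ − T_wall⁴ = 8.768×10⁹ − 6.505×10⁹ = 2.262×10⁹ K⁴.
|P_net| = 0.96·5.67×10⁻⁸·1.730·2.262×10⁹.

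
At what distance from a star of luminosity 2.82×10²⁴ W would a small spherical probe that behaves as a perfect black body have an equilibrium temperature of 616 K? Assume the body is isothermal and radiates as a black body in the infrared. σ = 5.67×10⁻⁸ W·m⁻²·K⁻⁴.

d ≈ 2.62×10⁹ m

For an isothermal black-emitting sphere, (1−a)S·πr² = σ·4πr²·T⁴ ⇒ S = 4σT⁴/(1−a).
S = 4·5.67×10⁻⁸·(616)⁴/1.00 = 32660 W/m².
Flux falls as S = L/(4πd²), so d = √(L/(4πS)) = √(2.82×10²⁴/(4π·32660)).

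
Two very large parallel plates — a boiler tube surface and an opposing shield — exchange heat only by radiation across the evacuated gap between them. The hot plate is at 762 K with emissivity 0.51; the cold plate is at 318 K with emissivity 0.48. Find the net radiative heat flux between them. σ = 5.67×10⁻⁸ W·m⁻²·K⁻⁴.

For two infinite grey parallel plates, q = σ(T₁⁴ − T₂⁴)/(1/ε₁ + 1/ε₂ − 1).
T₁⁴ − T₂⁴ = 3.371×10¹¹ − 1.023×10¹⁰ = 3.269×10¹¹ K⁴.
1/ε₁ + 1/ε₂ − 1 = 1.961 + 2.083 − 1 = 3.044.
q = 5.67×10⁻⁸ × 3.269×10¹¹ / 3.044.

q ≈ 6090 W/m²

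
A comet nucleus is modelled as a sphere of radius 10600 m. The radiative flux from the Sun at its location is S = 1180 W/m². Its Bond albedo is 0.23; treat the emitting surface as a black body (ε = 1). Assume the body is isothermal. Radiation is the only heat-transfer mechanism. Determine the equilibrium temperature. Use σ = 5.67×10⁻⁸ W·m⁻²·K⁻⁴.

At equilibrium, absorbed power = emitted power.
Absorbing cross-section = πr² = 3.530×10⁸ m²; emitting surface = 4πr² = 1.412×10⁹ m² (ratio 4).
(1−a)S·A_cross = εσ·A_surf·T⁴  ⇒  T⁴ = (1−a)S/(4σ).
T⁴ = 0.770·1180/(4·5.67×10⁻⁸) = 4.006×10⁹ K⁴.
T = (4.006×10⁹)^(1/4).

T ≈ 252 K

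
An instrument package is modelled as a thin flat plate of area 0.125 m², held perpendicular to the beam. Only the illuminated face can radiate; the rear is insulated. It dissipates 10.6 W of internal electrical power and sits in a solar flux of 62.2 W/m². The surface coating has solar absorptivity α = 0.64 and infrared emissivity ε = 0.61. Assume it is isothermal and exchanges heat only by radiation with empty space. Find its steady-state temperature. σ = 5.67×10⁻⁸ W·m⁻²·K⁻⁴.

At steady state, absorbed solar power + internal power = radiated power.
Absorbed: α·S·A_cross = 0.64·62.2·0.1250 = 4.976 W (cross-section A).
Total input = 4.976 + 10.6 = 15.58 W.
Radiated: εσ·A_surf·T⁴ with A_surf = A = 0.1250 m².
T⁴ = 15.58/(0.61·5.67×10⁻⁸·0.1250) = 3.603×10⁹ K⁴.

T ≈ 245 K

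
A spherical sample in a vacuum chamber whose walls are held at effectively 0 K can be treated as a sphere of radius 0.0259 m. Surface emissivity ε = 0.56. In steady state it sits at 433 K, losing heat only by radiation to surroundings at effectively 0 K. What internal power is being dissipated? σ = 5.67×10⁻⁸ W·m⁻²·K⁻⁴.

P ≈ 9.41 W

Steady state: P = εσA T⁴.
A = 4πr² = 0.008430 m²; T⁴ = (433)⁴ = 3.515×10¹⁰ K⁴.
P = 0.56 × 5.67×10⁻⁸ × 0.008430 × 3.515×10¹⁰.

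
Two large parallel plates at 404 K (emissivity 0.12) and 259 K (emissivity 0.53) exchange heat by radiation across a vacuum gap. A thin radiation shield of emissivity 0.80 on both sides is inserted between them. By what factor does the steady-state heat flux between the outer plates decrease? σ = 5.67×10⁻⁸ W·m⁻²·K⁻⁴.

Without shield: q₀ = σΔ(T⁴)/(1/ε₁+1/ε₂−1) with denominator 9.220.
With shield the two gaps are in series; the resistances add: (1/ε₁+1/ε_s−1)+(1/ε_s+1/ε₂−1) = 8.583+2.137 = 10.72.
Heat-flux ratio q₀/q = 10.72/9.220.

factor ≈ 1.16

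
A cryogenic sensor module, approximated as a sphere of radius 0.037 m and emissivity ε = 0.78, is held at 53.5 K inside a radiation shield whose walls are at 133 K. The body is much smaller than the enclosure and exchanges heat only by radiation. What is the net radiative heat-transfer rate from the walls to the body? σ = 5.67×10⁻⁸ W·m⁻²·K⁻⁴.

P_net ≈ 0.232 W

For a small grey body in a large enclosure: P_net = εσA(T_body⁴ − T_wall⁴).
A = 4πr² = 0.01720 m²; T_body⁴ − T_wall⁴ = 8.192×10⁶ − 3.129×10⁸ = -3.047×10⁸ K⁴.
|P_net| = 0.78·5.67×10⁻⁸·0.01720·3.047×10⁸.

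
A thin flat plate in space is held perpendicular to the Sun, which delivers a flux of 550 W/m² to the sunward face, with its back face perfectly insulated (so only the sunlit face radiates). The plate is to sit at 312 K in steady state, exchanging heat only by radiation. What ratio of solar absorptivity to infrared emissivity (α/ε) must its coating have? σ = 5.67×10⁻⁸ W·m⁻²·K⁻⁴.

α/ε ≈ 0.977

Balance: αS·A = εσ·1A·T⁴ ⇒ α/ε = σT⁴/S.
α/ε = 5.67×10⁻⁸·(312)⁴/550 = 5.67×10⁻⁸·9.476×10⁹/550.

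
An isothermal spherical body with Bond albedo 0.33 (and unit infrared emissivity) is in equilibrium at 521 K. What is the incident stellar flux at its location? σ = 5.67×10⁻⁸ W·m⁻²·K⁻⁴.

(1−a)S·πr² = σ·4πr²·T⁴ ⇒ S = 4σT⁴/(1−a).
S = 4·5.67×10⁻⁸·7.368×10¹⁰/0.670.

S ≈ 24900 W/m²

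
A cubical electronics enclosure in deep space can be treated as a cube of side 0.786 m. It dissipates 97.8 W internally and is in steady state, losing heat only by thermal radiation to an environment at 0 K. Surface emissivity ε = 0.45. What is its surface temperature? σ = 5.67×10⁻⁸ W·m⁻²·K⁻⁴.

Steady state: internal power = radiated power, P = εσA T⁴.
Radiating area A = 6L² = 3.707 m².
T⁴ = P/(εσA) = 97.8/(0.45·5.67×10⁻⁸·3.707) = 1.034×10⁹ K⁴.
T = (1.034×10⁹)^(1/4).

T ≈ 179 K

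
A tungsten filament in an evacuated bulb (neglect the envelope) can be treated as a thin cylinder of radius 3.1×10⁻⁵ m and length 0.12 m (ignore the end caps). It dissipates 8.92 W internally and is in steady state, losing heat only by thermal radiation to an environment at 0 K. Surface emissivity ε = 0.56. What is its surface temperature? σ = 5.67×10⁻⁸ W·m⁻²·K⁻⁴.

T ≈ 1860 K

Steady state: internal power = radiated power, P = εσA T⁴.
Radiating area A = 2πrL = 2.337×10⁻⁵ m².
T⁴ = P/(εσA) = 8.92/(0.56·5.67×10⁻⁸·2.337×10⁻⁵) = 1.202×10¹³ K⁴.
T = (1.202×10¹³)^(1/4).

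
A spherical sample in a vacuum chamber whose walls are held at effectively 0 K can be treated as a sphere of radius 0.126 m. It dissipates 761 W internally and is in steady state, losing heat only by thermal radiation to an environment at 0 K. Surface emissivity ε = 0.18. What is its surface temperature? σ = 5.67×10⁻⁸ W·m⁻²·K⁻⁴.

T ≈ 782 K

Steady state: internal power = radiated power, P = εσA T⁴.
Radiating area A = 4πr² = 0.1995 m².
T⁴ = P/(εσA) = 761/(0.18·5.67×10⁻⁸·0.1995) = 3.737×10¹¹ K⁴.
T = (3.737×10¹¹)^(1/4).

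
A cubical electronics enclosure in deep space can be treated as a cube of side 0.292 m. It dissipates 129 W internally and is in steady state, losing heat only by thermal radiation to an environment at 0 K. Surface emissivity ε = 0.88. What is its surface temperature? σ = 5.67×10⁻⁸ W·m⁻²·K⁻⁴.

Steady state: internal power = radiated power, P = εσA T⁴.
Radiating area A = 6L² = 0.5116 m².
T⁴ = P/(εσA) = 129/(0.88·5.67×10⁻⁸·0.5116) = 5.054×10⁹ K⁴.
T = (5.054×10⁹)^(1/4).

T ≈ 267 K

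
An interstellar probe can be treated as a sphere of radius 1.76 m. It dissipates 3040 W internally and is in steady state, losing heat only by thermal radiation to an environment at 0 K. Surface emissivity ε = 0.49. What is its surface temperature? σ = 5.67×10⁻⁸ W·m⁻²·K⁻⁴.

T ≈ 230 K

Steady state: internal power = radiated power, P = εσA T⁴.
Radiating area A = 4πr² = 38.93 m².
T⁴ = P/(εσA) = 3040/(0.49·5.67×10⁻⁸·38.93) = 2.811×10⁹ K⁴.
T = (2.811×10⁹)^(1/4).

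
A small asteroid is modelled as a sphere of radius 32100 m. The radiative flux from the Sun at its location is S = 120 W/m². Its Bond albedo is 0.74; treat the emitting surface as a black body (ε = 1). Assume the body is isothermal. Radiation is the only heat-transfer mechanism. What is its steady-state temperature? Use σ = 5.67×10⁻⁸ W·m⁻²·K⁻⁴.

T ≈ 108 K

At equilibrium, absorbed power = emitted power.
Absorbing cross-section = πr² = 3.237×10⁹ m²; emitting surface = 4πr² = 1.295×10¹⁰ m² (ratio 4).
(1−a)S·A_cross = εσ·A_surf·T⁴  ⇒  T⁴ = (1−a)S/(4σ).
T⁴ = 0.260·120/(4·5.67×10⁻⁸) = 1.376×10⁸ K⁴.
T = (1.376×10⁸)^(1/4).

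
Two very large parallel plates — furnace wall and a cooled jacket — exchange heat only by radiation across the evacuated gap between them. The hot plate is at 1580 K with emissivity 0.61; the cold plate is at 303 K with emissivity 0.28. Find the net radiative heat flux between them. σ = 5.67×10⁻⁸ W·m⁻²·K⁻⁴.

For two infinite grey parallel plates, q = σ(T₁⁴ − T₂⁴)/(1/ε₁ + 1/ε₂ − 1).
T₁⁴ − T₂⁴ = 6.232×10¹² − 8.429×10⁹ = 6.224×10¹² K⁴.
1/ε₁ + 1/ε₂ − 1 = 1.639 + 3.571 − 1 = 4.211.
q = 5.67×10⁻⁸ × 6.224×10¹² / 4.211.

q ≈ 83800 W/m²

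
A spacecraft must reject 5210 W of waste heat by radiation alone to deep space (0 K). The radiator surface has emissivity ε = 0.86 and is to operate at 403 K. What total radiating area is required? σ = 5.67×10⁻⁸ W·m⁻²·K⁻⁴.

P = εσA T⁴ ⇒ A = P/(εσT⁴).
T⁴ = 2.638×10¹⁰ K⁴.
A = 5210/(0.86 × 5.67×10⁻⁸ × 2.638×10¹⁰).

A ≈ 4.05 m²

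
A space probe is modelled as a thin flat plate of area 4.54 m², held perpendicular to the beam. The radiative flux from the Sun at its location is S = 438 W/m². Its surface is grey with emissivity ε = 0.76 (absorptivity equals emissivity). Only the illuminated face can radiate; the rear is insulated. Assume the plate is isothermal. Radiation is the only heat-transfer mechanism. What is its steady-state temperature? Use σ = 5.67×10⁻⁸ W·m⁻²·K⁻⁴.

T ≈ 296 K

At equilibrium, absorbed power = emitted power.
Absorbing cross-section = A = 4.540 m²; emitting surface = A = 4.540 m² (ratio 1).
εS·A_cross = εσ·A_surf·T⁴  ⇒  T⁴ = S/(1σ)   (ε cancels).
T⁴ = 438/(1·5.67×10⁻⁸) = 7.725×10⁹ K⁴.
T = (7.725×10⁹)^(1/4).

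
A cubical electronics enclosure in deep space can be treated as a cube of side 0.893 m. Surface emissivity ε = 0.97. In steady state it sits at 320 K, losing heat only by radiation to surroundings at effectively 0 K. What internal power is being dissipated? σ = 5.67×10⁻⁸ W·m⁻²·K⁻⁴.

P ≈ 2760 W

Steady state: P = εσA T⁴.
A = 6L² = 4.785 m²; T⁴ = (320)⁴ = 1.049×10¹⁰ K⁴.
P = 0.97 × 5.67×10⁻⁸ × 4.785 × 1.049×10¹⁰.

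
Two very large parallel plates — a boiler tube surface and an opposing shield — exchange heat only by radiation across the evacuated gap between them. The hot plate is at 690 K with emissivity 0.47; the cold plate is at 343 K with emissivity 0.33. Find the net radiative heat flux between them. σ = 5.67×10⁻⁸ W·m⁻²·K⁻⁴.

For two infinite grey parallel plates, q = σ(T₁⁴ − T₂⁴)/(1/ε₁ + 1/ε₂ − 1).
T₁⁴ − T₂⁴ = 2.267×10¹¹ − 1.384×10¹⁰ = 2.128×10¹¹ K⁴.
1/ε₁ + 1/ε₂ − 1 = 2.128 + 3.030 − 1 = 4.158.
q = 5.67×10⁻⁸ × 2.128×10¹¹ / 4.158.

q ≈ 2900 W/m²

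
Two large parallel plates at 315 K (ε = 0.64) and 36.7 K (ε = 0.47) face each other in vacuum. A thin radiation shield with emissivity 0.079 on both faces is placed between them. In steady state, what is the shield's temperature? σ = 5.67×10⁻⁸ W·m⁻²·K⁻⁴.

T_s ≈ 266 K

In steady state the net flux on the hot side equals that on the cold side.
σ(T₁⁴−T_s⁴)/D₁ = σ(T_s⁴−T₂⁴)/D₂, with D₁ = 1/ε₁+1/ε_s−1 = 13.22, D₂ = 1/ε_s+1/ε₂−1 = 13.79.
Solve for T_s⁴: T_s⁴ = (D₂·T₁⁴ + D₁·T₂⁴)/(D₁+D₂) = 5.027×10⁹ K⁴.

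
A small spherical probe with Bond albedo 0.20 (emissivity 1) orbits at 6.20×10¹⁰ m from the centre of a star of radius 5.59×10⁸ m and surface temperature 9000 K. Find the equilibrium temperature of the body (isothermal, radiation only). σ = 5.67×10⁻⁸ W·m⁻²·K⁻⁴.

The star's surface emits σT_*⁴; at distance d the flux is S = σT_*⁴(R_*/d)².
S = 5.67×10⁻⁸·(9000)⁴·(5.59×10⁸/6.20×10¹⁰)² = 30240 W/m².
For an isothermal sphere T⁴ = (1−a)S/(4σ) = 1.067×10¹¹ K⁴.

T ≈ 571 K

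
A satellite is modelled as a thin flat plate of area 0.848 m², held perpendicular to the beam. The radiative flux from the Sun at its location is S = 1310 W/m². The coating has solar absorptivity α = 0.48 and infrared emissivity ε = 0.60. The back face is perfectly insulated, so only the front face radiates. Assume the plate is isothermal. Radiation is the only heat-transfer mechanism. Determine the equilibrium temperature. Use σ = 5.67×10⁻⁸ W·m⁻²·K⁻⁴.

T ≈ 369 K

At equilibrium, absorbed power = emitted power.
Absorbing cross-section = A = 0.8480 m²; emitting surface = A = 0.8480 m² (ratio 1).
αS·A_cross = εσ·A_surf·T⁴  ⇒  T⁴ = αS/(ε·1σ).
T⁴ = 0.480·1310/(0.60·1·5.67×10⁻⁸) = 1.848×10¹⁰ K⁴.
T = (1.848×10¹⁰)^(1/4).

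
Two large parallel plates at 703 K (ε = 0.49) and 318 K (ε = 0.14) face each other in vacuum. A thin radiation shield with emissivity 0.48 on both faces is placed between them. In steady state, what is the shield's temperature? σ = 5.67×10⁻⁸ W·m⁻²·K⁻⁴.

T_s ≈ 651 K

In steady state the net flux on the hot side equals that on the cold side.
σ(T₁⁴−T_s⁴)/D₁ = σ(T_s⁴−T₂⁴)/D₂, with D₁ = 1/ε₁+1/ε_s−1 = 3.124, D₂ = 1/ε_s+1/ε₂−1 = 8.226.
Solve for T_s⁴: T_s⁴ = (D₂·T₁⁴ + D₁·T₂⁴)/(D₁+D₂) = 1.798×10¹¹ K⁴.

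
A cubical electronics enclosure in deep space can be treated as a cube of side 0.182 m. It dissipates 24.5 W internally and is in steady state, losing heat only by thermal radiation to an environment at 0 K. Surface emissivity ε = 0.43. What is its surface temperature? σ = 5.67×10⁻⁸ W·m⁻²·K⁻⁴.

Steady state: internal power = radiated power, P = εσA T⁴.
Radiating area A = 6L² = 0.1987 m².
T⁴ = P/(εσA) = 24.5/(0.43·5.67×10⁻⁸·0.1987) = 5.056×10⁹ K⁴.
T = (5.056×10⁹)^(1/4).

T ≈ 267 K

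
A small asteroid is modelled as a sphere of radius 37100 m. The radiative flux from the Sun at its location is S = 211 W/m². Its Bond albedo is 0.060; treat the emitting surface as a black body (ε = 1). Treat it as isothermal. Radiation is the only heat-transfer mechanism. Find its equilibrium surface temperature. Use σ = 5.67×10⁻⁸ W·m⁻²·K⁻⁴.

T ≈ 172 K

At equilibrium, absorbed power = emitted power.
Absorbing cross-section = πr² = 4.324×10⁹ m²; emitting surface = 4πr² = 1.730×10¹⁰ m² (ratio 4).
(1−a)S·A_cross = εσ·A_surf·T⁴  ⇒  T⁴ = (1−a)S/(4σ).
T⁴ = 0.940·211/(4·5.67×10⁻⁸) = 8.745×10⁸ K⁴.
T = (8.745×10⁸)^(1/4).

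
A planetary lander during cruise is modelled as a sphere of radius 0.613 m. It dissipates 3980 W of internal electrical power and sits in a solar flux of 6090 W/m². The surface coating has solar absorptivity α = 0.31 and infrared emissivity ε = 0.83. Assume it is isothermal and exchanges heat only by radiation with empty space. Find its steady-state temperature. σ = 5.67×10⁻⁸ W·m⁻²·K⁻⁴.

T ≈ 409 K

At steady state, absorbed solar power + internal power = radiated power.
Absorbed: α·S·A_cross = 0.31·6090·1.181 = 2229 W (cross-section πr²).
Total input = 2229 + 3980 = 6209 W.
Radiated: εσ·A_surf·T⁴ with A_surf = 4πr² = 4.722 m².
T⁴ = 6209/(0.83·5.67×10⁻⁸·4.722) = 2.794×10¹⁰ K⁴.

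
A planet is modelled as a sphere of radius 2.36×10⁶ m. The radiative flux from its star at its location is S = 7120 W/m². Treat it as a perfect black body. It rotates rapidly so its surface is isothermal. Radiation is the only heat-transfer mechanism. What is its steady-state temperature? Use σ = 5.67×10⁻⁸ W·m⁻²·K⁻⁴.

T ≈ 421 K

At equilibrium, absorbed power = emitted power.
Absorbing cross-section = πr² = 1.750×10¹³ m²; emitting surface = 4πr² = 6.999×10¹³ m² (ratio 4).
S·A_cross = εσ·A_surf·T⁴  ⇒  T⁴ = S/(4σ).
T⁴ = 1.00·7120/(4·5.67×10⁻⁸) = 3.139×10¹⁰ K⁴.
T = (3.139×10¹⁰)^(1/4).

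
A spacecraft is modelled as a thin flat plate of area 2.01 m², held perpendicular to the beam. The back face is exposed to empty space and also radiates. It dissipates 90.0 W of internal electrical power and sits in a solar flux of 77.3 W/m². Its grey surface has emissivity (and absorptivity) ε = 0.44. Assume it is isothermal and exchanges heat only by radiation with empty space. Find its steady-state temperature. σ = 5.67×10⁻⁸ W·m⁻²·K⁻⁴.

At steady state, absorbed solar power + internal power = radiated power.
Absorbed: α·S·A_cross = 0.44·77.3·2.010 = 68.36 W (cross-section A).
Total input = 68.36 + 90.0 = 158.4 W.
Radiated: εσ·A_surf·T⁴ with A_surf = 2A = 4.020 m².
T⁴ = 158.4/(0.44·5.67×10⁻⁸·4.020) = 1.579×10⁹ K⁴.

T ≈ 199 K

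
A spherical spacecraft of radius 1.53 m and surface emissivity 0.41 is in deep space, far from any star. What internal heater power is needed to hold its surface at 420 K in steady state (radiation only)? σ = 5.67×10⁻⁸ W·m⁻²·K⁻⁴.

P = εσ·4πr²·T⁴.
4πr² = 29.42 m²; T⁴ = 3.112×10¹⁰ K⁴.
P = 0.41·5.67×10⁻⁸·29.42·3.112×10¹⁰.

P ≈ 21300 W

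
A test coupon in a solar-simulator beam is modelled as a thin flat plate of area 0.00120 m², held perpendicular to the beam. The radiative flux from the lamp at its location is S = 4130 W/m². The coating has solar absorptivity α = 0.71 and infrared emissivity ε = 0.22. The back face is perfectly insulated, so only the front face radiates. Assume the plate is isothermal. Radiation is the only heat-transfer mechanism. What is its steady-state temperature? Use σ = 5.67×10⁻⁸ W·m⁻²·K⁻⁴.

T ≈ 696 K

At equilibrium, absorbed power = emitted power.
Absorbing cross-section = A = 0.001200 m²; emitting surface = A = 0.001200 m² (ratio 1).
αS·A_cross = εσ·A_surf·T⁴  ⇒  T⁴ = αS/(ε·1σ).
T⁴ = 0.710·4130/(0.22·1·5.67×10⁻⁸) = 2.351×10¹¹ K⁴.
T = (2.351×10¹¹)^(1/4).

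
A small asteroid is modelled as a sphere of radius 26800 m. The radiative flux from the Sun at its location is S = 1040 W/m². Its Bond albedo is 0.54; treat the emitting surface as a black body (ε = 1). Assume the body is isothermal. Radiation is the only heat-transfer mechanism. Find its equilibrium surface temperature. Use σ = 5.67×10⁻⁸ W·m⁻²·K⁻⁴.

At equilibrium, absorbed power = emitted power.
Absorbing cross-section = πr² = 2.256×10⁹ m²; emitting surface = 4πr² = 9.026×10⁹ m² (ratio 4).
(1−a)S·A_cross = εσ·A_surf·T⁴  ⇒  T⁴ = (1−a)S/(4σ).
T⁴ = 0.460·1040/(4·5.67×10⁻⁸) = 2.109×10⁹ K⁴.
T = (2.109×10⁹)^(1/4).

T ≈ 214 K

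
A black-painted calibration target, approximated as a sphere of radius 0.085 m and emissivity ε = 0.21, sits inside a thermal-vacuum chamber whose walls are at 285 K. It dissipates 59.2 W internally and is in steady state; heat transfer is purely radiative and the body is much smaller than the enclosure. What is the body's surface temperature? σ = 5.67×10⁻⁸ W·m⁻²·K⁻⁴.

T ≈ 498 K

For a small grey body in a large enclosure, net radiated power = εσA(T⁴ − T_w⁴).
Steady state: P = εσA(T⁴ − T_w⁴) with A = 4πr² = 0.09079 m².
T⁴ = P/(εσA) + T_w⁴ = 59.2/(0.21·5.67×10⁻⁸·0.09079) + (285)⁴
    = 5.476×10¹⁰ + 6.598×10⁹ = 6.136×10¹⁰ K⁴.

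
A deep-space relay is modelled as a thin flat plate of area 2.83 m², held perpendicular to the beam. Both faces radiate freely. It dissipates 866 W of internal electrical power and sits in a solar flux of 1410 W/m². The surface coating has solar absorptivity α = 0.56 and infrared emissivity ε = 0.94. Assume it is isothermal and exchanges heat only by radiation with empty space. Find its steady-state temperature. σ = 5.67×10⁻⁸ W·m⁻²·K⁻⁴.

T ≈ 318 K

At steady state, absorbed solar power + internal power = radiated power.
Absorbed: α·S·A_cross = 0.56·1410·2.830 = 2235 W (cross-section A).
Total input = 2235 + 866 = 3101 W.
Radiated: εσ·A_surf·T⁴ with A_surf = 2A = 5.660 m².
T⁴ = 3101/(0.94·5.67×10⁻⁸·5.660) = 1.028×10¹⁰ K⁴.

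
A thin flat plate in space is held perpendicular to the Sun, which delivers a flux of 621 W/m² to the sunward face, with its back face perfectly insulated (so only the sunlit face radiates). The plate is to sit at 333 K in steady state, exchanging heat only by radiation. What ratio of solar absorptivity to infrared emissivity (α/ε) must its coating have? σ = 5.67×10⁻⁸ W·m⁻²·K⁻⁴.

α/ε ≈ 1.12

Balance: αS·A = εσ·1A·T⁴ ⇒ α/ε = σT⁴/S.
α/ε = 5.67×10⁻⁸·(333)⁴/621 = 5.67×10⁻⁸·1.230×10¹⁰/621.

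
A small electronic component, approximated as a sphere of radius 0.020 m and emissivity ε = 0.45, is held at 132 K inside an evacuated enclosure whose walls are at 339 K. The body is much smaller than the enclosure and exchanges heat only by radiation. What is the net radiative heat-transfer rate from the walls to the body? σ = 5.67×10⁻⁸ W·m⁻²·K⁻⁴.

For a small grey body in a large enclosure: P_net = εσA(T_body⁴ − T_wall⁴).
A = 4πr² = 0.005027 m²; T_body⁴ − T_wall⁴ = 3.036×10⁸ − 1.321×10¹⁰ = -1.290×10¹⁰ K⁴.
|P_net| = 0.45·5.67×10⁻⁸·0.005027·1.290×10¹⁰.

P_net ≈ 1.65 W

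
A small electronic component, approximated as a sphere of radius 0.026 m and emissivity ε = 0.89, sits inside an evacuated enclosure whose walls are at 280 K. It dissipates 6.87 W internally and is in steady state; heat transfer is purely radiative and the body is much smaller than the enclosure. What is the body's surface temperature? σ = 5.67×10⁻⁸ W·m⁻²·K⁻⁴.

For a small grey body in a large enclosure, net radiated power = εσA(T⁴ − T_w⁴).
Steady state: P = εσA(T⁴ − T_w⁴) with A = 4πr² = 0.008495 m².
T⁴ = P/(εσA) + T_w⁴ = 6.87/(0.89·5.67×10⁻⁸·0.008495) + (280)⁴
    = 1.603×10¹⁰ + 6.147×10⁹ = 2.217×10¹⁰ K⁴.

T ≈ 386 K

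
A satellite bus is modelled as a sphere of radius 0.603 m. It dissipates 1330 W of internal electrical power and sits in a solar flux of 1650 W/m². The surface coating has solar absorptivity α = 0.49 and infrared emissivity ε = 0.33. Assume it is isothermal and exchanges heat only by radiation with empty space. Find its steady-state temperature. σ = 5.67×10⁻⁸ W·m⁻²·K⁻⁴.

T ≈ 403 K

At steady state, absorbed solar power + internal power = radiated power.
Absorbed: α·S·A_cross = 0.49·1650·1.142 = 923.6 W (cross-section πr²).
Total input = 923.6 + 1330 = 2254 W.
Radiated: εσ·A_surf·T⁴ with A_surf = 4πr² = 4.569 m².
T⁴ = 2254/(0.33·5.67×10⁻⁸·4.569) = 2.636×10¹⁰ K⁴.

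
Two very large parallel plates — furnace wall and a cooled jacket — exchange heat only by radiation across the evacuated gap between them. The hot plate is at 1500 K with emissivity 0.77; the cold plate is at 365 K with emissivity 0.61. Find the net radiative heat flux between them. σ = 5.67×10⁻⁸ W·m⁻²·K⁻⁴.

q ≈ 1.48×10⁵ W/m²

For two infinite grey parallel plates, q = σ(T₁⁴ − T₂⁴)/(1/ε₁ + 1/ε₂ − 1).
T₁⁴ − T₂⁴ = 5.062×10¹² − 1.775×10¹⁰ = 5.045×10¹² K⁴.
1/ε₁ + 1/ε₂ − 1 = 1.299 + 1.639 − 1 = 1.938.
q = 5.67×10⁻⁸ × 5.045×10¹² / 1.938.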